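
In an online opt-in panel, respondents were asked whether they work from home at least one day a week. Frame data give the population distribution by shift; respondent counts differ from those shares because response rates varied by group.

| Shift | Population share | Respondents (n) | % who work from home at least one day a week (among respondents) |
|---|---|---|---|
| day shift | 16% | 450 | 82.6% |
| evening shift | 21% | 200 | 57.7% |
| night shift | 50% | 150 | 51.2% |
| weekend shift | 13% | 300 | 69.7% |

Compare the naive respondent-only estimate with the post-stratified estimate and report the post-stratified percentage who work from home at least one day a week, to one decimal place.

Without adjustment, the pooled respondent share is:
  (450/1100)×82.6 + (200/1100)×57.7 + (150/1100)×51.2 + (300/1100)×69.7 = 70.2727%
Post-stratified estimate weights by population shares:
  0.16×82.6 + 0.21×57.7 + 0.5×51.2 + 0.13×69.7 = 59.994%

60.0%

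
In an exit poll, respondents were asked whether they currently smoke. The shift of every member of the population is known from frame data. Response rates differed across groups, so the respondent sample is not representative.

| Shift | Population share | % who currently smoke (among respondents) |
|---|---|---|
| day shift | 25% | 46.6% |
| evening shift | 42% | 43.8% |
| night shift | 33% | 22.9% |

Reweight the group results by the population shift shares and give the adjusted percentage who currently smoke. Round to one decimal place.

Post-stratification weights by population share, not respondent share:
  day shift: 0.25 × 46.6 = 11.65
  evening shift: 0.42 × 43.8 = 18.396
  night shift: 0.33 × 22.9 = 7.557
Post-stratified estimate = 37.603 → 37.6%.

37.6%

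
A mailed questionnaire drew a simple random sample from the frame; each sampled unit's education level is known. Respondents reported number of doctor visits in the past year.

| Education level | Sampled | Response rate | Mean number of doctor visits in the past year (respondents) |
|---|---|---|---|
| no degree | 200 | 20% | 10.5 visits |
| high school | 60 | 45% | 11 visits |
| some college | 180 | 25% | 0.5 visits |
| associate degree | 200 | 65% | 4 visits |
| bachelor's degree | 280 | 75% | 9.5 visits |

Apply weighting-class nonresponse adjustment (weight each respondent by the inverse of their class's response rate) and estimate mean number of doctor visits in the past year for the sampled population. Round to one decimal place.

Each respondent's weight = sampled/responded in their class; summing within a class gives n_sampled, so:
  no degree: 200 × 10.5 = 2100
  high school: 60 × 11 = 660
  some college: 180 × 0.5 = 90
  associate degree: 200 × 4 = 800
  bachelor's degree: 280 × 9.5 = 2660
Adjusted estimate = 6310 / 920 = 6.8587 → 6.9.

6.9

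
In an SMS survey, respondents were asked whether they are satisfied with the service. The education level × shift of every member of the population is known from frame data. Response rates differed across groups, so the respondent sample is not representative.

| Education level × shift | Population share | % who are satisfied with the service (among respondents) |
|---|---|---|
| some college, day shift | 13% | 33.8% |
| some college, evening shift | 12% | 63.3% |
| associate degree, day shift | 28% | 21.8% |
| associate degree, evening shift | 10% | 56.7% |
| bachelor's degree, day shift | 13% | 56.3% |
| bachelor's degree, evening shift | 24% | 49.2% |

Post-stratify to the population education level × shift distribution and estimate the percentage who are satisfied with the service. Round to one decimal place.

42.9%

Post-stratification weights by population share, not respondent share:
  some college, day shift: 0.13 × 33.8 = 4.394
  some college, evening shift: 0.12 × 63.3 = 7.596
  associate degree, day shift: 0.28 × 21.8 = 6.104
  associate degree, evening shift: 0.1 × 56.7 = 5.67
  bachelor's degree, day shift: 0.13 × 56.3 = 7.319
  bachelor's degree, evening shift: 0.24 × 49.2 = 11.808
Post-stratified estimate = 42.891 → 42.9%.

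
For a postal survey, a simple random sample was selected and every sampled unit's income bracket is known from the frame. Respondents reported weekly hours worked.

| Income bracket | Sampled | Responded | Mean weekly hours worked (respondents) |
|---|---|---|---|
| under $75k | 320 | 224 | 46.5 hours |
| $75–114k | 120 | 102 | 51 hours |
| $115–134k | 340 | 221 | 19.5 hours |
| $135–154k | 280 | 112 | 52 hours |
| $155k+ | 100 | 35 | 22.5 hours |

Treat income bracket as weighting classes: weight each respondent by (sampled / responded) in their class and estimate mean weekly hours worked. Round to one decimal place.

Class response rates: under $75k 224/320 = 70%, $75–114k 102/120 = 85%, $115–134k 221/340 = 65%, $135–154k 112/280 = 40%, $155k+ 35/100 = 35%.
With weight = n_sampled/n_responded per class, the weighted class total is n_sampled:
  under $75k: 320 × 46.5 = 14,880
  $75–114k: 120 × 51 = 6120
  $115–134k: 340 × 19.5 = 6630
  $135–154k: 280 × 52 = 14,560
  $155k+: 100 × 22.5 = 2250
Adjusted estimate = 44,440 / 1,160 = 38.3103 → 38.3.

38.3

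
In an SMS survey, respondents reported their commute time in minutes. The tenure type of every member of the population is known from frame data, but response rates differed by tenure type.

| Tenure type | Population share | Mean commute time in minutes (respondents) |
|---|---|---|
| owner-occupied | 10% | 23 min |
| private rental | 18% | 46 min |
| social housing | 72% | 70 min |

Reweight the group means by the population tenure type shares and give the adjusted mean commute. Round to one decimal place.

Weight each group's respondent value by its population share:
  owner-occupied: 0.1 × 23 = 2.3
  private rental: 0.18 × 46 = 8.28
  social housing: 0.72 × 70 = 50.4
Post-stratified estimate = 60.98 → 61.0.

61.0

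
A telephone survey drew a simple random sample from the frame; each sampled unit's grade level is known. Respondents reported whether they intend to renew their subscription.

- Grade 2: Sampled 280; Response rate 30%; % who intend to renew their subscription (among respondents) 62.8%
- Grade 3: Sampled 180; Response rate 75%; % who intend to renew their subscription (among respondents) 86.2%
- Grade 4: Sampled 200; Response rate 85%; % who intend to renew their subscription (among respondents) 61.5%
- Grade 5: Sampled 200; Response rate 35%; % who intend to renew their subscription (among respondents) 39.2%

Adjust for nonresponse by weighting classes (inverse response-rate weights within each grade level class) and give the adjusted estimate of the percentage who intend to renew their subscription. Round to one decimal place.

Each respondent's weight = sampled/responded in their class; summing within a class gives n_sampled, so:
  Grade 2: 280 × 62.8 = 17,584
  Grade 3: 180 × 86.2 = 15,516
  Grade 4: 200 × 61.5 = 12,300
  Grade 5: 200 × 39.2 = 7840
Adjusted estimate = 53,240 / 860 = 61.907 → 61.9%.

61.9%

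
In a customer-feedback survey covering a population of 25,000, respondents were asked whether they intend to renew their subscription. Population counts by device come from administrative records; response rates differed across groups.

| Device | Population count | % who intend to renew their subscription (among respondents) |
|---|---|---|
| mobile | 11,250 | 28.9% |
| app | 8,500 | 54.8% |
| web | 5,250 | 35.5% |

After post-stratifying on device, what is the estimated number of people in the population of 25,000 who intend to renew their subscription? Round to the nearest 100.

9,800

Each cell contributes its population count × the respondent rate:
  mobile: 11,250 × 28.9% = 3251.25
  app: 8,500 × 54.8% = 4658
  web: 5,250 × 35.5% = 1863.75
Estimated total = 9773 → 9,800.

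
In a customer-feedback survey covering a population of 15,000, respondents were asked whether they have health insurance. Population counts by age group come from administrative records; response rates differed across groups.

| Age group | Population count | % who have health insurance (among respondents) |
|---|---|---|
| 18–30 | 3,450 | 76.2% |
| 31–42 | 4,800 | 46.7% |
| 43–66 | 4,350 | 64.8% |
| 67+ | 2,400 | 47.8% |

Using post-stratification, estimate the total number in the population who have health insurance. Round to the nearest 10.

Apply each group's respondent rate to its population count:
  18–30: 3,450 × 76.2% = 2628.9
  31–42: 4,800 × 46.7% = 2241.6
  43–66: 4,350 × 64.8% = 2818.8
  67+: 2,400 × 47.8% = 1147.2
Estimated total = 8836.5 → 8,840.

8,840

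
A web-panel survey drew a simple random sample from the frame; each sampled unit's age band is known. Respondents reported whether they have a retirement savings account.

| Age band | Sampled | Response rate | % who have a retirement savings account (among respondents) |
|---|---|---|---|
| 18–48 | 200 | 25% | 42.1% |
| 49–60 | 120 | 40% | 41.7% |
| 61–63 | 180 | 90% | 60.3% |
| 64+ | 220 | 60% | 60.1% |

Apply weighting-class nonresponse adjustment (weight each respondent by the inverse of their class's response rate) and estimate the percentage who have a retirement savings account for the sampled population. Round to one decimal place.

Inverse-response-rate weighting restores each class to its sampled count, so class totals weight by n_sampled:
  18–48: 200 × 42.1 = 8420
  49–60: 120 × 41.7 = 5004
  61–63: 180 × 60.3 = 10,854
  64+: 220 × 60.1 = 13,222
Adjusted estimate = 37,500 / 720 = 52.0833 → 52.1%.

52.1%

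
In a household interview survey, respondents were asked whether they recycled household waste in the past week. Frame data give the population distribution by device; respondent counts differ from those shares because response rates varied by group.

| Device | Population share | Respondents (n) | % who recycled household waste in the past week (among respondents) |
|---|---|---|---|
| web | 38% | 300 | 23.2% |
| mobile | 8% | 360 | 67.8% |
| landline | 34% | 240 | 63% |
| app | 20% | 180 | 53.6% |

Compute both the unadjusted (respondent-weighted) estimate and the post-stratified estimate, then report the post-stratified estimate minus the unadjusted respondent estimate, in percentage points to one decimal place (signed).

Without adjustment, the pooled respondent share is:
  (300/1080)×23.2 + (360/1080)×67.8 + (240/1080)×63 + (180/1080)×53.6 = 51.9778%
Reweighting by population device shares:
  0.38×23.2 + 0.08×67.8 + 0.34×63 + 0.2×53.6 = 46.38%
Difference = 46.38 − 51.9778 = -5.5978 pp.

-5.6 percentage points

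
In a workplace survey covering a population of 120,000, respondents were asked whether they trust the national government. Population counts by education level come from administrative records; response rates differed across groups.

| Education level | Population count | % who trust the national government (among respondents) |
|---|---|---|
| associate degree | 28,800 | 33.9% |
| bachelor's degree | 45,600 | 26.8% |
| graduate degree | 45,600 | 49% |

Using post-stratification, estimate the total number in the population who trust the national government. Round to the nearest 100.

Estimated count per cell = population count × respondent percentage:
  associate degree: 28,800 × 33.9% = 9763.2
  bachelor's degree: 45,600 × 26.8% = 12220.8
  graduate degree: 45,600 × 49% = 22,344
Estimated total = 44,328 → 44,300.

44,300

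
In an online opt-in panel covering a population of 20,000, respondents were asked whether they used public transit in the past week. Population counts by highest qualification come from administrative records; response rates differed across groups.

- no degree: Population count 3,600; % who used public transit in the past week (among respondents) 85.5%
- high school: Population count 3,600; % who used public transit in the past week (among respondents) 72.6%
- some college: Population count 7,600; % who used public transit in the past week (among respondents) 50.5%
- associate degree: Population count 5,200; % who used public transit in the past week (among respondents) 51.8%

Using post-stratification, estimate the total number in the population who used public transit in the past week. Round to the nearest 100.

12,200

Estimated count per cell = population count × respondent percentage:
  no degree: 3,600 × 85.5% = 3078
  high school: 3,600 × 72.6% = 2613.6
  some college: 7,600 × 50.5% = 3838
  associate degree: 5,200 × 51.8% = 2693.6
Estimated total = 12223.2 → 12,200.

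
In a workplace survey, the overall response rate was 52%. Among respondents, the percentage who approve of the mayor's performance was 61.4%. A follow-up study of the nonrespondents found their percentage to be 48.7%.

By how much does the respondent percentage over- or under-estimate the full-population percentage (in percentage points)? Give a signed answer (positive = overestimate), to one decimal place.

+6.1 percentage points

Nonresponse fraction = 1 − 0.52 = 0.48.
Bias = (nonresponse fraction) × (respondent percentage − nonrespondent percentage)
     = 0.48 × (61.4 − 48.7) = 0.48 × 12.7 = 6.096.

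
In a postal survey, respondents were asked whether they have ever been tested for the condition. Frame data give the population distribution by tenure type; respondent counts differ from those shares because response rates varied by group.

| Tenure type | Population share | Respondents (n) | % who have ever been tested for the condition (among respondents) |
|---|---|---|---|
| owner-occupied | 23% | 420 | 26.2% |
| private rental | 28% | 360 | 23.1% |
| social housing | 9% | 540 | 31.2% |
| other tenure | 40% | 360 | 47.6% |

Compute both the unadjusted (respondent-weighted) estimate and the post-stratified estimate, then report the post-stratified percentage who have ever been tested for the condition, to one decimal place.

34.3%

Without adjustment, the pooled respondent share is:
  (420/1680)×26.2 + (360/1680)×23.1 + (540/1680)×31.2 + (360/1680)×47.6 = 31.7286%
Post-stratifying to population shares instead:
  0.23×26.2 + 0.28×23.1 + 0.09×31.2 + 0.4×47.6 = 34.342%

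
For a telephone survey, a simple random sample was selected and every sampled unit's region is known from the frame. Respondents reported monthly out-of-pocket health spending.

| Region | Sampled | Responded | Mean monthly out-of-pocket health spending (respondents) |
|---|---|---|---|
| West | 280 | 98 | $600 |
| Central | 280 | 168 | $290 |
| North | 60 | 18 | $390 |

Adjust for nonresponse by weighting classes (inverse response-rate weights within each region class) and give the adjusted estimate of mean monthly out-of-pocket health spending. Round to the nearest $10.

Response rates by class: West 98/280 = 35%, Central 168/280 = 60%, North 18/60 = 30%.
Inverse-response-rate weighting restores each class to its sampled count, so class totals weight by n_sampled:
  West: 280 × 600 = 168,000
  Central: 280 × 290 = 81,200
  North: 60 × 390 = 23,400
Adjusted estimate = 272,600 / 620 = 439.677 → $440.

$440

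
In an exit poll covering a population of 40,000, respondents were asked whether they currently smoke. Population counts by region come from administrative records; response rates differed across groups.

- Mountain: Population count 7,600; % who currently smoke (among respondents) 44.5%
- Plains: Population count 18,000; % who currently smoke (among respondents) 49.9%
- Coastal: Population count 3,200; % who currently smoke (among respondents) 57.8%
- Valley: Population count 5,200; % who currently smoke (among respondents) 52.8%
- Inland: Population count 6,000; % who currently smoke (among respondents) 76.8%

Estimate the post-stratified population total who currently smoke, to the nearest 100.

Estimated count per cell = population count × respondent percentage:
  Mountain: 7,600 × 44.5% = 3382
  Plains: 18,000 × 49.9% = 8982
  Coastal: 3,200 × 57.8% = 1849.6
  Valley: 5,200 × 52.8% = 2745.6
  Inland: 6,000 × 76.8% = 4608
Estimated total = 21567.2 → 21,600.

21,600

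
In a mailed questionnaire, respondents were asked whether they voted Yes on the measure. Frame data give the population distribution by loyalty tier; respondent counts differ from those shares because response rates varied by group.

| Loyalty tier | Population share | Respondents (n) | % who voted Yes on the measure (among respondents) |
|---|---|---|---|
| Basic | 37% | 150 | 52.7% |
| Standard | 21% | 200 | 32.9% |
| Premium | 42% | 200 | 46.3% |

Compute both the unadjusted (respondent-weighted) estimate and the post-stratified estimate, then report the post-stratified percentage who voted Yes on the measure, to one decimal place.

45.9%

Naive respondent-only estimate (weights = respondent counts):
  (150/550)×52.7 + (200/550)×32.9 + (200/550)×46.3 = 43.1727%
Post-stratified estimate weights by population shares:
  0.37×52.7 + 0.21×32.9 + 0.42×46.3 = 45.854%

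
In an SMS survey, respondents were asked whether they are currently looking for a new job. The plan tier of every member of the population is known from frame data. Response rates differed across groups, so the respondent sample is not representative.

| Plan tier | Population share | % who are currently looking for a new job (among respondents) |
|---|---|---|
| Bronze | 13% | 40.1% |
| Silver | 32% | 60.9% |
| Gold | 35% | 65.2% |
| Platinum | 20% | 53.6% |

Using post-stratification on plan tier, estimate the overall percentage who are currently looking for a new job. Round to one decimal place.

58.2%

Each cell contributes population-share × respondent value:
  Bronze: 0.13 × 40.1 = 5.213
  Silver: 0.32 × 60.9 = 19.488
  Gold: 0.35 × 65.2 = 22.82
  Platinum: 0.2 × 53.6 = 10.72
Post-stratified estimate = 58.241 → 58.2%.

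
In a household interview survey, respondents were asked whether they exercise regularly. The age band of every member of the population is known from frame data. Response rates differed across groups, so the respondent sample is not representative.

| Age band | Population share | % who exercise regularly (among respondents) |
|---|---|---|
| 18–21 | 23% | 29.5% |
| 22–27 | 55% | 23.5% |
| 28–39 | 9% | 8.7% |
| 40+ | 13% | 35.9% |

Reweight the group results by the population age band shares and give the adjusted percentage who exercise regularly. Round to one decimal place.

25.2%

Each cell contributes population-share × respondent value:
  18–21: 0.23 × 29.5 = 6.785
  22–27: 0.55 × 23.5 = 12.925
  28–39: 0.09 × 8.7 = 0.783
  40+: 0.13 × 35.9 = 4.667
Post-stratified estimate = 25.16 → 25.2%.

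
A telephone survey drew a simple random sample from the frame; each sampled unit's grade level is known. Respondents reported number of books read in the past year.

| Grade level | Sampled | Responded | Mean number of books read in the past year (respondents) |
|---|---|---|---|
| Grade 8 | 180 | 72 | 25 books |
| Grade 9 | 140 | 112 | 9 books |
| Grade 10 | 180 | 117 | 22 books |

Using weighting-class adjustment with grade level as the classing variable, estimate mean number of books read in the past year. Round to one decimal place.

19.4

Response rates by class: Grade 8 72/180 = 40%, Grade 9 112/140 = 80%, Grade 10 117/180 = 65%.
Each respondent's weight = sampled/responded in their class; summing within a class gives n_sampled, so:
  Grade 8: 180 × 25 = 4500
  Grade 9: 140 × 9 = 1260
  Grade 10: 180 × 22 = 3960
Adjusted estimate = 9720 / 500 = 19.44 → 19.4.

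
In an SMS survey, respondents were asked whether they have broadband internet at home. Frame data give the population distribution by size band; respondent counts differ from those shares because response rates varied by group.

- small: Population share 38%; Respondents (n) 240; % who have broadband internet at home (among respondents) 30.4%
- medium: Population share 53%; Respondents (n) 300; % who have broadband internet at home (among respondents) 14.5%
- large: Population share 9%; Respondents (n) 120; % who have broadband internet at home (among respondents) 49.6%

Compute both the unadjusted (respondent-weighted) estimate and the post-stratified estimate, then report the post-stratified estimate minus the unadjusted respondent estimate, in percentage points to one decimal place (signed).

-3.0 percentage points

Unadjusted (pooled respondent) estimate weights by respondent counts:
  (240/660)×30.4 + (300/660)×14.5 + (120/660)×49.6 = 26.6636%
Reweighting by population size band shares:
  0.38×30.4 + 0.53×14.5 + 0.09×49.6 = 23.701%
Difference = 23.701 − 26.6636 = -2.9626 pp.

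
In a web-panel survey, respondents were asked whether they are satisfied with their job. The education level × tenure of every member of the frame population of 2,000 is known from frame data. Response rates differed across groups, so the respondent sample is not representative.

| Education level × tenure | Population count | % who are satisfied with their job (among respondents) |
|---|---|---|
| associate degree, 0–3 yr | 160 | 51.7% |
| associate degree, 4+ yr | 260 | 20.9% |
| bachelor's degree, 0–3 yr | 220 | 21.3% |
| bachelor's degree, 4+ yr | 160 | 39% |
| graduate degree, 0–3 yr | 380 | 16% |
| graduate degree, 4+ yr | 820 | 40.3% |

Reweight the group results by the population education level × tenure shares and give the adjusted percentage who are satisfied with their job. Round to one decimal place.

31.9%

Reweight to the known education level × tenure distribution:
  associate degree, 0–3 yr: (160/2,000) × 51.7 = 4.136
  associate degree, 4+ yr: (260/2,000) × 20.9 = 2.717
  bachelor's degree, 0–3 yr: (220/2,000) × 21.3 = 2.343
  bachelor's degree, 4+ yr: (160/2,000) × 39 = 3.12
  graduate degree, 0–3 yr: (380/2,000) × 16 = 3.04
  graduate degree, 4+ yr: (820/2,000) × 40.3 = 16.523
Post-stratified estimate = 31.879 → 31.9%.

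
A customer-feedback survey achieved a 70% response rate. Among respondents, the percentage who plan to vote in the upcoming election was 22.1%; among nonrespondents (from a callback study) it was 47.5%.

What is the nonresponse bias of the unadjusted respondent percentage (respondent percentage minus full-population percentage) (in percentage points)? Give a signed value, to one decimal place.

-7.6 percentage points

Nonresponse fraction = 1 − 0.7 = 0.3.
Bias = (nonresponse fraction) × (respondent percentage − nonrespondent percentage)
     = 0.3 × (22.1 − 47.5) = 0.3 × -25.4 = -7.62.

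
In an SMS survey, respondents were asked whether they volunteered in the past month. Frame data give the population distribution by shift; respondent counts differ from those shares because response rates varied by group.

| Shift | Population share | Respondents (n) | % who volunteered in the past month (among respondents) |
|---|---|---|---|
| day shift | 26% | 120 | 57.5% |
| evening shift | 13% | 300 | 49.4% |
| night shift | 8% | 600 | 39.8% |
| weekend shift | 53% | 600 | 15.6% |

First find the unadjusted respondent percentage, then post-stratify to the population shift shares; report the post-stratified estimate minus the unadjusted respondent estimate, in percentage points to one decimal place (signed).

Without adjustment, the pooled respondent share is:
  (120/1620)×57.5 + (300/1620)×49.4 + (600/1620)×39.8 + (600/1620)×15.6 = 33.9259%
Reweighting by population shift shares:
  0.26×57.5 + 0.13×49.4 + 0.08×39.8 + 0.53×15.6 = 32.824%
Difference = 32.824 − 33.9259 = -1.1019 pp.

-1.1 percentage points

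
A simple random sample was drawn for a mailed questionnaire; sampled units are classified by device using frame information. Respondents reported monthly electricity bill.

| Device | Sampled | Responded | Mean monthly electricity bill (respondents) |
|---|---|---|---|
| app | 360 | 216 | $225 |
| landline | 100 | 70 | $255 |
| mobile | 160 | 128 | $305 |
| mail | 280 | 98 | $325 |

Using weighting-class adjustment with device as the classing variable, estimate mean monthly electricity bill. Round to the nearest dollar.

$274

Response rates by class: app 216/360 = 60%, landline 70/100 = 70%, mobile 128/160 = 80%, mail 98/280 = 35%.
Inverse-response-rate weighting restores each class to its sampled count, so class totals weight by n_sampled:
  app: 360 × 225 = 81,000
  landline: 100 × 255 = 25,500
  mobile: 160 × 305 = 48,800
  mail: 280 × 325 = 91,000
Adjusted estimate = 246,300 / 900 = 273.667 → $274.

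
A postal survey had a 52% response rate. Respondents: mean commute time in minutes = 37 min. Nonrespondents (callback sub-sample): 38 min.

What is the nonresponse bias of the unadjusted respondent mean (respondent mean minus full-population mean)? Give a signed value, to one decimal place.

Nonresponse fraction = 1 − 0.52 = 0.48.
Bias = (nonresponse fraction) × (respondent mean − nonrespondent mean)
     = 0.48 × (37 − 38) = 0.48 × -1 = -0.48.

-0.5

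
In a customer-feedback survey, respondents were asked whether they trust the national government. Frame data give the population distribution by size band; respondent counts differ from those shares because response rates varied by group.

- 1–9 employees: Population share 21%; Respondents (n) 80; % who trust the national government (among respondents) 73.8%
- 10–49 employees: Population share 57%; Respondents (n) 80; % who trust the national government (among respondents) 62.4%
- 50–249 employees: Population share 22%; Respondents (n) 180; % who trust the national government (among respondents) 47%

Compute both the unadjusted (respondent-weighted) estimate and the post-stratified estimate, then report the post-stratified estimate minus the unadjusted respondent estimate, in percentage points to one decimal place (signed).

+4.5 percentage points

Naive respondent-only estimate (weights = respondent counts):
  (80/340)×73.8 + (80/340)×62.4 + (180/340)×47 = 56.9294%
Post-stratified estimate weights by population shares:
  0.21×73.8 + 0.57×62.4 + 0.22×47 = 61.406%
Difference = 61.406 − 56.9294 = 4.4766 pp.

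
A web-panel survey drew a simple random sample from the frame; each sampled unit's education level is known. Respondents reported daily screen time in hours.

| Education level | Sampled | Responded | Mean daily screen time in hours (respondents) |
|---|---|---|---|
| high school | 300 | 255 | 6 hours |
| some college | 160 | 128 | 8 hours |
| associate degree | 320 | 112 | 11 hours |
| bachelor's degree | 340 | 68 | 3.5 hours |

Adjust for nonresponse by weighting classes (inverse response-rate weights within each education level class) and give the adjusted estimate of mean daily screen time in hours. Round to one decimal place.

Class response rates: high school 255/300 = 85%, some college 128/160 = 80%, associate degree 112/320 = 35%, bachelor's degree 68/340 = 20%.
Inverse-response-rate weighting restores each class to its sampled count, so class totals weight by n_sampled:
  high school: 300 × 6 = 1800
  some college: 160 × 8 = 1280
  associate degree: 320 × 11 = 3520
  bachelor's degree: 340 × 3.5 = 1190
Adjusted estimate = 7790 / 1,120 = 6.95536 → 7.0.

7.0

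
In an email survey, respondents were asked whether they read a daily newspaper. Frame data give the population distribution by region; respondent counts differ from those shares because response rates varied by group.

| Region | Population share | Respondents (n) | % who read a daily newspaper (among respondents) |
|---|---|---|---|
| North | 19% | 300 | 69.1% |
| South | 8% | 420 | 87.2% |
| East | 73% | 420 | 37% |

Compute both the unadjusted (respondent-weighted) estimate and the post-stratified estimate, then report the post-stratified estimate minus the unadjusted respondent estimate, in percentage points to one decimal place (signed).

Without adjustment, the pooled respondent share is:
  (300/1140)×69.1 + (420/1140)×87.2 + (420/1140)×37 = 63.9421%
Post-stratified estimate weights by population shares:
  0.19×69.1 + 0.08×87.2 + 0.73×37 = 47.115%
Difference = 47.115 − 63.9421 = -16.8271 pp.

-16.8 percentage points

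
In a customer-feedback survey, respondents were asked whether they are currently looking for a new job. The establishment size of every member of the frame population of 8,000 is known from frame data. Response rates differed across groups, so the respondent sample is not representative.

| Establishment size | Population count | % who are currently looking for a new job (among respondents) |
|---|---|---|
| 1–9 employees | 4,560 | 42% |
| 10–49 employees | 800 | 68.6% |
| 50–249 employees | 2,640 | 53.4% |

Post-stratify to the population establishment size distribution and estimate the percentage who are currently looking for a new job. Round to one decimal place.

Each cell contributes population-share × respondent value:
  1–9 employees: (4,560/8,000) × 42 = 23.94
  10–49 employees: (800/8,000) × 68.6 = 6.86
  50–249 employees: (2,640/8,000) × 53.4 = 17.622
Post-stratified estimate = 48.422 → 48.4%.

48.4%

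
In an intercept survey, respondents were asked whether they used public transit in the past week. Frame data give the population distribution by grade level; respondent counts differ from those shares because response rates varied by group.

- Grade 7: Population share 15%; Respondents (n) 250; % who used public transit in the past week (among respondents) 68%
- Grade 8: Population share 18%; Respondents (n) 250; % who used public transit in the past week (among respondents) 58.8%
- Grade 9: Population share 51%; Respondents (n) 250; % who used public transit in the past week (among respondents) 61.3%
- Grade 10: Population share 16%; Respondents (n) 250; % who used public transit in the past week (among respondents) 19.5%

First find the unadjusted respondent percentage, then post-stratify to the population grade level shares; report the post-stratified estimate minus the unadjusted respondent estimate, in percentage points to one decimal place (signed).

+3.3 percentage points

Without adjustment, the pooled respondent share is:
  (250/1000)×68 + (250/1000)×58.8 + (250/1000)×61.3 + (250/1000)×19.5 = 51.9%
Post-stratifying to population shares instead:
  0.15×68 + 0.18×58.8 + 0.51×61.3 + 0.16×19.5 = 55.167%
Difference = 55.167 − 51.9 = 3.267 pp.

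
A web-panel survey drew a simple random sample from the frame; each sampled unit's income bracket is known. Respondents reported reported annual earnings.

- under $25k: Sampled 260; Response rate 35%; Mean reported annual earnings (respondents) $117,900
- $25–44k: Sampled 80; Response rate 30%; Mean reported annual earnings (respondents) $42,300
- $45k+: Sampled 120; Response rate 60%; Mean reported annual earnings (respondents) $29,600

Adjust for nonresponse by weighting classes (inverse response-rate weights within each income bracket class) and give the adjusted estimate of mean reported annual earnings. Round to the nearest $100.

$81,700

Weighting each respondent by the inverse class response rate inflates each class back to its sampled size, so the class weight is n_sampled:
  under $25k: 260 × 117,900 = 30,654,000
  $25–44k: 80 × 42,300 = 3,384,000
  $45k+: 120 × 29,600 = 3,552,000
Adjusted estimate = 37,590,000 / 460 = 81717.4 → $81,700.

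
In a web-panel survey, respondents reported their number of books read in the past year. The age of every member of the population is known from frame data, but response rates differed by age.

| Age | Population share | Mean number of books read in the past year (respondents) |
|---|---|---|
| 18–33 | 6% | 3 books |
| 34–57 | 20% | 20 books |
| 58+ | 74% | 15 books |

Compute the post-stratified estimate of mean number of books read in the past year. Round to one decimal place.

15.3

Post-stratification weights by population share, not respondent share:
  18–33: 0.06 × 3 = 0.18
  34–57: 0.2 × 20 = 4
  58+: 0.74 × 15 = 11.1
Post-stratified estimate = 15.28 → 15.3.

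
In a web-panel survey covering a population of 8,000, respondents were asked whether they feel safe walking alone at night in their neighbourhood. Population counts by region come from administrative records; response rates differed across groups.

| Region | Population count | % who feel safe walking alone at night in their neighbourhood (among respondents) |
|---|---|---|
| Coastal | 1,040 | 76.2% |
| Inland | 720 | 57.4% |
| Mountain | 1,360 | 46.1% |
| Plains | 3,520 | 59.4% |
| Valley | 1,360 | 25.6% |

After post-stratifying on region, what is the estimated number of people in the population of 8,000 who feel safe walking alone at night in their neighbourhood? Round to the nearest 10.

4,270

Each cell contributes its population count × the respondent rate:
  Coastal: 1,040 × 76.2% = 792.48
  Inland: 720 × 57.4% = 413.28
  Mountain: 1,360 × 46.1% = 626.96
  Plains: 3,520 × 59.4% = 2090.88
  Valley: 1,360 × 25.6% = 348.16
Estimated total = 4271.76 → 4,270.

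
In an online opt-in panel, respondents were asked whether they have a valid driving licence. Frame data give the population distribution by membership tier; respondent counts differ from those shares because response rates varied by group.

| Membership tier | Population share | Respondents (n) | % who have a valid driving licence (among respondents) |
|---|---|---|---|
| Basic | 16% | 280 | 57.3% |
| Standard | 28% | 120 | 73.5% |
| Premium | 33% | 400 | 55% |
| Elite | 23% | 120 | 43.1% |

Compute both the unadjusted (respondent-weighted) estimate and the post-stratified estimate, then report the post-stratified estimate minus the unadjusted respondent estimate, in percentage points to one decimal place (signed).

+1.3 percentage points

Naive respondent-only estimate (weights = respondent counts):
  (280/920)×57.3 + (120/920)×73.5 + (400/920)×55 + (120/920)×43.1 = 56.5609%
Post-stratifying to population shares instead:
  0.16×57.3 + 0.28×73.5 + 0.33×55 + 0.23×43.1 = 57.811%
Difference = 57.811 − 56.5609 = 1.2501 pp.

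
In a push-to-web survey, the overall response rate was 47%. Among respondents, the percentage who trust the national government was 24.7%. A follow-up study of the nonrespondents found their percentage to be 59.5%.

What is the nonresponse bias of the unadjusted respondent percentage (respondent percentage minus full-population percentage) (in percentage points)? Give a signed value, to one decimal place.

Nonresponse fraction = 1 − 0.47 = 0.53.
Bias = (nonresponse fraction) × (respondent percentage − nonrespondent percentage)
     = 0.53 × (24.7 − 59.5) = 0.53 × -34.8 = -18.444.

-18.4 percentage points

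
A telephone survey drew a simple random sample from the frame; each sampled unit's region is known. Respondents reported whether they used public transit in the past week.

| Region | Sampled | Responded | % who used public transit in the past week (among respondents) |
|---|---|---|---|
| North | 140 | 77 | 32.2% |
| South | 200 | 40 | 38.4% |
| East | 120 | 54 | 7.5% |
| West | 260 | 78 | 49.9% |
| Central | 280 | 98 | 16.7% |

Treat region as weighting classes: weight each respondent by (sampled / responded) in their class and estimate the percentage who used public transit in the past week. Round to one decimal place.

30.7%

Response rates by class: North 77/140 = 55%, South 40/200 = 20%, East 54/120 = 45%, West 78/260 = 30%, Central 98/280 = 35%.
Each respondent's weight = sampled/responded in their class; summing within a class gives n_sampled, so:
  North: 140 × 32.2 = 4508
  South: 200 × 38.4 = 7680
  East: 120 × 7.5 = 900
  West: 260 × 49.9 = 12,974
  Central: 280 × 16.7 = 4676
Adjusted estimate = 30,738 / 1,000 = 30.738 → 30.7%.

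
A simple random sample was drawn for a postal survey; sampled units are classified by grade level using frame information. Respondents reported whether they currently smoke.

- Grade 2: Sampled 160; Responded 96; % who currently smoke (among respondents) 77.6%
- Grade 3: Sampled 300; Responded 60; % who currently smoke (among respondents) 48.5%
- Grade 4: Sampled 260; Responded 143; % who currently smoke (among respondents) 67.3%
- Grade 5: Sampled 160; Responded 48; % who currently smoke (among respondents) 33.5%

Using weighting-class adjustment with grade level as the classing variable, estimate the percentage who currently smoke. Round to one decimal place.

Response rates by class: Grade 2 96/160 = 60%, Grade 3 60/300 = 20%, Grade 4 143/260 = 55%, Grade 5 48/160 = 30%.
With weight = n_sampled/n_responded per class, the weighted class total is n_sampled:
  Grade 2: 160 × 77.6 = 12,416
  Grade 3: 300 × 48.5 = 14,550
  Grade 4: 260 × 67.3 = 17,498
  Grade 5: 160 × 33.5 = 5360
Adjusted estimate = 49,824 / 880 = 56.6182 → 56.6%.

56.6%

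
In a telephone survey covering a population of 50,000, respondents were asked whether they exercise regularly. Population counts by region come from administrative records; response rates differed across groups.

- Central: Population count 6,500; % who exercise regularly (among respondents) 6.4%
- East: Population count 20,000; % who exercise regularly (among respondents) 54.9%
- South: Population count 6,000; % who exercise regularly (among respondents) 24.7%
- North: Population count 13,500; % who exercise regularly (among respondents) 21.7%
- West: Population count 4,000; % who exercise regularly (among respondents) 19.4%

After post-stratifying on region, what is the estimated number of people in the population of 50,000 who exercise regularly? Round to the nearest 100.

16,600

Apply each group's respondent rate to its population count:
  Central: 6,500 × 6.4% = 416
  East: 20,000 × 54.9% = 10,980
  South: 6,000 × 24.7% = 1482
  North: 13,500 × 21.7% = 2929.5
  West: 4,000 × 19.4% = 776
Estimated total = 16583.5 → 16,600.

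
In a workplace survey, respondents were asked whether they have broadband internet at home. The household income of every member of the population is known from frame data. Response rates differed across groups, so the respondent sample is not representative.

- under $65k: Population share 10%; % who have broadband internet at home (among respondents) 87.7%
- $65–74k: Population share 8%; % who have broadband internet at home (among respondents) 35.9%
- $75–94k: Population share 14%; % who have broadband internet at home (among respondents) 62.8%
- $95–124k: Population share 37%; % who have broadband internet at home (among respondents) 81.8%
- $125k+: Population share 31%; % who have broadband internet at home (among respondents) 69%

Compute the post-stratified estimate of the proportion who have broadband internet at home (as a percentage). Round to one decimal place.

72.1%

Reweight to the known household income distribution:
  under $65k: 0.1 × 87.7 = 8.77
  $65–74k: 0.08 × 35.9 = 2.872
  $75–94k: 0.14 × 62.8 = 8.792
  $95–124k: 0.37 × 81.8 = 30.266
  $125k+: 0.31 × 69 = 21.39
Post-stratified estimate = 72.09 → 72.1%.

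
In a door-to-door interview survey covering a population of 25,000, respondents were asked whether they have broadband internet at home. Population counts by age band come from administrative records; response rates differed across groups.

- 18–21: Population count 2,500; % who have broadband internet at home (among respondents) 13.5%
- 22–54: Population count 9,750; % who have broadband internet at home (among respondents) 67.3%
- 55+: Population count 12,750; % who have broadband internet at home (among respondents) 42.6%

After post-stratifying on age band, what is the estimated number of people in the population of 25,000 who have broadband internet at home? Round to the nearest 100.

Apply each group's respondent rate to its population count:
  18–21: 2,500 × 13.5% = 337.5
  22–54: 9,750 × 67.3% = 6561.75
  55+: 12,750 × 42.6% = 5431.5
Estimated total = 12330.8 → 12,300.

12,300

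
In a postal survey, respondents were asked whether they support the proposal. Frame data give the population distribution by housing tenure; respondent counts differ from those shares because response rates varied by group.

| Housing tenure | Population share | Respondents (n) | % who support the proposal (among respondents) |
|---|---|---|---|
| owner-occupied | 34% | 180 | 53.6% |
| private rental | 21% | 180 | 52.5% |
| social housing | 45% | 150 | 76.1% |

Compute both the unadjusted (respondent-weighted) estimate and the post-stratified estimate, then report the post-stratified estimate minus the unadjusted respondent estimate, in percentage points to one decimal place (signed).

+3.7 percentage points

Unadjusted (pooled respondent) estimate weights by respondent counts:
  (180/510)×53.6 + (180/510)×52.5 + (150/510)×76.1 = 59.8294%
Post-stratified estimate weights by population shares:
  0.34×53.6 + 0.21×52.5 + 0.45×76.1 = 63.494%
Difference = 63.494 − 59.8294 = 3.6646 pp.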